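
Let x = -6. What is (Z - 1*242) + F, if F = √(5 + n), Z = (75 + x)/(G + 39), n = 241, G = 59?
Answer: -23647/98 + √246 ≈ -225.61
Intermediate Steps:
Z = 69/98 (Z = (75 - 6)/(59 + 39) = 69/98 ≈ 0.70408)
F = √246 (F = √(5 + 241) = √246 ≈ 15.684)
(Z - 1*242) + F = (69/98 - 1*242) + √246 = (69/98 - 242) + √246 = -23647/98 + √246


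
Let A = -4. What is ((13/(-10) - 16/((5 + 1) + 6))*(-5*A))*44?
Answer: -6952/3 ≈ -2317.3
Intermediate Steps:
((13/(-10) - 16/((5 + 1) + 6))*(-5*A))*44 = ((13/(-10) - 16/((5 + 1) + 6))*(-5*(-4)))*44 = ((13*(-⅒) - 16/(6 + 6))*20)*44 = ((-13/10 - 16/12)*20)*44 = ((-13/10 - 16*1/12)*20)*44 = ((-13/10 - 4/3)*20)*44 = -79/30*20*44 = -158/3*44 = -6952/3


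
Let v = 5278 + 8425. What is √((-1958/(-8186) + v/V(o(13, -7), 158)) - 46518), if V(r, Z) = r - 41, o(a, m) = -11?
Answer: I*√529788206275471/106418 ≈ 216.29*I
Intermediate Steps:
v = 13703
V(r, Z) = -41 + r
√((-1958/(-8186) + v/V(o(13, -7), 158)) - 46518) = √((-1958/(-8186) + 13703/(-41 - 11)) - 46518) = √((-1958*(-1/8186) + 13703/(-52)) - 46518) = √((979/4093 + 13703*(-1/52)) - 46518) = √((979/4093 - 13703/52) - 46518) = √(-56035471/212836 - 46518) = √(-9956740519/212836) = I*√529788206275471/106418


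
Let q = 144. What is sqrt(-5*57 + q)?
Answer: I*sqrt(141) ≈ 11.874*I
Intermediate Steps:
sqrt(-5*57 + q) = sqrt(-5*57 + 144) = sqrt(-285 + 144) = sqrt(-141) = I*sqrt(141)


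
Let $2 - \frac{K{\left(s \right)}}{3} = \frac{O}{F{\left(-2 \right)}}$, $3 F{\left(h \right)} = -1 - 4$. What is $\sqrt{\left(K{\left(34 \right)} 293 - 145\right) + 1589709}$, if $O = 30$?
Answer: $2 \sqrt{401786} \approx 1267.7$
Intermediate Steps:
$F{\left(h \right)} = - \frac{5}{3}$ ($F{\left(h \right)} = \frac{-1 - 4}{3} = \frac{1}{3} \left(-5\right) = - \frac{5}{3}$)
$K{\left(s \right)} = 60$ ($K{\left(s \right)} = 6 - 3 \frac{30}{- \frac{5}{3}} = 6 - 3 \cdot 30 \left(- \frac{3}{5}\right) = 6 - -54 = 6 + 54 = 60$)
$\sqrt{\left(K{\left(34 \right)} 293 - 145\right) + 1589709} = \sqrt{\left(60 \cdot 293 - 145\right) + 1589709} = \sqrt{\left(17580 - 145\right) + 1589709} = \sqrt{17435 + 1589709} = \sqrt{1607144} = 2 \sqrt{401786}$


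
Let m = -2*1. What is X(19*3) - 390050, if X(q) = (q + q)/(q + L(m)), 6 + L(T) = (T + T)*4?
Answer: -13651636/35 ≈ -3.9005e+5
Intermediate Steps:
m = -2
L(T) = -6 + 8*T (L(T) = -6 + (T + T)*4 = -6 + (2*T)*4 = -6 + 8*T)
X(q) = 2*q/(-22 + q) (X(q) = (q + q)/(q + (-6 + 8*(-2))) = (2*q)/(q + (-6 - 16)) = (2*q)/(q - 22) = (2*q)/(-22 + q) = 2*q/(-22 + q))
X(19*3) - 390050 = 2*(19*3)/(-22 + 19*3) - 390050 = 2*57/(-22 + 57) - 390050 = 2*57/35 - 390050 = 2*57*(1/35) - 390050 = 114/35 - 390050 = -13651636/35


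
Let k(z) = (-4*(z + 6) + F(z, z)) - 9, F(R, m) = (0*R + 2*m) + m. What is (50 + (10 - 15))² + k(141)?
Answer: 1851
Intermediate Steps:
F(R, m) = 3*m (F(R, m) = (0 + 2*m) + m = 2*m + m = 3*m)
k(z) = -33 - z (k(z) = (-4*(z + 6) + 3*z) - 9 = (-4*(6 + z) + 3*z) - 9 = ((-24 - 4*z) + 3*z) - 9 = (-24 - z) - 9 = -33 - z)
(50 + (10 - 15))² + k(141) = (50 + (10 - 15))² + (-33 - 1*141) = (50 - 5)² + (-33 - 141) = 45² - 174 = 2025 - 174 = 1851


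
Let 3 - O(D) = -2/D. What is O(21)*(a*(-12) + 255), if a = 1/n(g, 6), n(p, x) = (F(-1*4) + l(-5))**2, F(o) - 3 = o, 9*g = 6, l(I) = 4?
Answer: 49465/63 ≈ 785.16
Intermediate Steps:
O(D) = 3 + 2/D (O(D) = 3 - (-2)/D = 3 + 2/D)
g = 2/3 (g = (1/9)*6 = 2/3 ≈ 0.66667)
F(o) = 3 + o
n(p, x) = 9 (n(p, x) = ((3 - 1*4) + 4)**2 = ((3 - 4) + 4)**2 = (-1 + 4)**2 = 3**2 = 9)
a = 1/9 ≈ 0.11111
O(21)*(a*(-12) + 255) = (3 + 2/21)*((1/9)*(-12) + 255) = (3 + 2*(1/21))*(-4/3 + 255) = (3 + 2/21)*(761/3) = (65/21)*(761/3) = 49465/63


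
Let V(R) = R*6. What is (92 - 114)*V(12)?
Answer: -1584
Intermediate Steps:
V(R) = 6*R
(92 - 114)*V(12) = (92 - 114)*(6*12) = -22*72 = -1584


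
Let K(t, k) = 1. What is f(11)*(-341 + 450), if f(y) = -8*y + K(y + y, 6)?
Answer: -9483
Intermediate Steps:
f(y) = 1 - 8*y (f(y) = -8*y + 1 = 1 - 8*y)
f(11)*(-341 + 450) = (1 - 8*11)*(-341 + 450) = (1 - 88)*109 = -87*109 = -9483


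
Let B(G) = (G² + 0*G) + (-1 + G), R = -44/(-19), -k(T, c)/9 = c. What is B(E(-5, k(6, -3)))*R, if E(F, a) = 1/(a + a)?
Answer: -31471/13851 ≈ -2.2721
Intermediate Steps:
k(T, c) = -9*c
R = 44/19 (R = -44*(-1/19) = 44/19 ≈ 2.3158)
E(F, a) = 1/(2*a)
B(G) = -1 + G + G² (B(G) = (G² + 0) + (-1 + G) = G² + (-1 + G) = -1 + G + G²)
B(E(-5, k(6, -3)))*R = (-1 + 1/(2*((-9*(-3)))) + (1/(2*((-9*(-3)))))²)*(44/19) = (-1 + (½)/27 + ((½)/27)²)*(44/19) = (-1 + (½)*(1/27) + ((½)*(1/27))²)*(44/19) = (-1 + 1/54 + (1/54)²)*(44/19) = (-1 + 1/54 + 1/2916)*(44/19) = -2861/2916*44/19 = -31471/13851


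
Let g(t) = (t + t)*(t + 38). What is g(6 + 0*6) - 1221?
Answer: -693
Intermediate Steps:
g(t) = 2*t*(38 + t) (g(t) = (2*t)*(38 + t) = 2*t*(38 + t))
g(6 + 0*6) - 1221 = 2*(6 + 0*6)*(38 + (6 + 0*6)) - 1221 = 2*(6 + 0)*(38 + (6 + 0)) - 1221 = 2*6*(38 + 6) - 1221 = 2*6*44 - 1221 = 528 - 1221 = -693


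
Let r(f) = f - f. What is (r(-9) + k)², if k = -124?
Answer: 15376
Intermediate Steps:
r(f) = 0
(r(-9) + k)² = (0 - 124)² = (-124)² = 15376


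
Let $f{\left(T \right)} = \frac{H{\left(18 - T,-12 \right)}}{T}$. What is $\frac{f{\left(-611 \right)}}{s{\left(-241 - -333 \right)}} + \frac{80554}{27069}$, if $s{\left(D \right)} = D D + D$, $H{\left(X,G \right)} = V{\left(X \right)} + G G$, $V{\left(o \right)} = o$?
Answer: $\frac{46788056703}{15723227156} \approx 2.9757$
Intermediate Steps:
$H{\left(X,G \right)} = X + G^{2}$ ($H{\left(X,G \right)} = X + G G = X + G^{2}$)
$f{\left(T \right)} = \frac{162 - T}{T}$ ($f{\left(T \right)} = \frac{\left(18 - T\right) + \left(-12\right)^{2}}{T} = \frac{\left(18 - T\right) + 144}{T} = \frac{162 - T}{T}$)
$s{\left(D \right)} = D + D^{2}$ ($s{\left(D \right)} = D^{2} + D = D + D^{2}$)
$\frac{f{\left(-611 \right)}}{s{\left(-241 - -333 \right)}} + \frac{80554}{27069} = \frac{\frac{1}{-611} \left(162 - -611\right)}{\left(-241 - -333\right) \left(1 - -92\right)} + \frac{80554}{27069} = \frac{\left(- \frac{1}{611}\right) \left(162 + 611\right)}{\left(-241 + 333\right) \left(1 + \left(-241 + 333\right)\right)} + 80554 \cdot \frac{1}{27069} = \frac{\left(- \frac{1}{611}\right) 773}{92 \left(1 + 92\right)} + \frac{80554}{27069} = - \frac{773}{611 \cdot 92 \cdot 93} + \frac{80554}{27069} = - \frac{773}{611 \cdot 8556} + \frac{80554}{27069} = \left(- \frac{773}{611}\right) \frac{1}{8556} + \frac{80554}{27069} = - \frac{773}{5227716} + \frac{80554}{27069} = \frac{46788056703}{15723227156}$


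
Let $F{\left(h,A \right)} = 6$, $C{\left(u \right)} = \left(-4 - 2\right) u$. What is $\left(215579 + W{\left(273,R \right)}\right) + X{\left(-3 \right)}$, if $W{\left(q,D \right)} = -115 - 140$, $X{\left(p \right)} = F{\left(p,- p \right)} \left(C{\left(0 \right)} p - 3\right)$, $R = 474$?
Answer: $215306$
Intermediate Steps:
$C{\left(u \right)} = - 6 u$
$X{\left(p \right)} = -18$ ($X{\left(p \right)} = 6 \left(\left(-6\right) 0 p - 3\right) = 6 \left(0 p - 3\right) = 6 \left(0 - 3\right) = 6 \left(-3\right) = -18$)
$W{\left(q,D \right)} = -255$ ($W{\left(q,D \right)} = -115 - 140 = -255$)
$\left(215579 + W{\left(273,R \right)}\right) + X{\left(-3 \right)} = \left(215579 - 255\right) - 18 = 215324 - 18 = 215306$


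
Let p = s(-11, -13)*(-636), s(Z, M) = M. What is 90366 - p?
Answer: 82098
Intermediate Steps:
p = 8268 (p = -13*(-636) = 8268)
90366 - p = 90366 - 1*8268 = 90366 - 8268 = 82098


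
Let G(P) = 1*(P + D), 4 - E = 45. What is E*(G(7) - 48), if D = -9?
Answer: 2050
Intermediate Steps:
E = -41 (E = 4 - 1*45 = 4 - 45 = -41)
G(P) = -9 + P (G(P) = 1*(P - 9) = 1*(-9 + P) = -9 + P)
E*(G(7) - 48) = -41*((-9 + 7) - 48) = -41*(-2 - 48) = -41*(-50) = 2050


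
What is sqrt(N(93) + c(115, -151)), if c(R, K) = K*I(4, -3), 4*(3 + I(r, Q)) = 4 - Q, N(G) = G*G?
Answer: sqrt(35351)/2 ≈ 94.009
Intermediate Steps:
N(G) = G**2
I(r, Q) = -2 - Q/4 (I(r, Q) = -3 + (4 - Q)/4 = -3 + (1 - Q/4) = -2 - Q/4)
c(R, K) = -5*K/4 (c(R, K) = K*(-2 - 1/4*(-3)) = K*(-2 + 3/4) = K*(-5/4) = -5*K/4)
sqrt(N(93) + c(115, -151)) = sqrt(93**2 - 5/4*(-151)) = sqrt(8649 + 755/4) = sqrt(35351/4) = sqrt(35351)/2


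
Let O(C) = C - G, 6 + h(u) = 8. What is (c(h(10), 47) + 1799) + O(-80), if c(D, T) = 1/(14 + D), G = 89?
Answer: 26081/16 ≈ 1630.1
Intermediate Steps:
h(u) = 2 (h(u) = -6 + 8 = 2)
O(C) = -89 + C (O(C) = C - 1*89 = C - 89 = -89 + C)
(c(h(10), 47) + 1799) + O(-80) = (1/(14 + 2) + 1799) + (-89 - 80) = (1/16 + 1799) - 169 = 28785/16 - 169 = 26081/16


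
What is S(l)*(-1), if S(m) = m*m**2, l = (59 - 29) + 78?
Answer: -1259712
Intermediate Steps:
l = 108 (l = 30 + 78 = 108)
S(m) = m**3
S(l)*(-1) = 108**3*(-1) = 1259712*(-1) = -1259712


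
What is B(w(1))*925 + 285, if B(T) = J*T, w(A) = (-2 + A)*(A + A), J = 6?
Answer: -10815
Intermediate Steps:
w(A) = 2*A*(-2 + A) (w(A) = (-2 + A)*(2*A) = 2*A*(-2 + A))
B(T) = 6*T
B(w(1))*925 + 285 = (6*(2*1*(-2 + 1)))*925 + 285 = (6*(2*1*(-1)))*925 + 285 = (6*(-2))*925 + 285 = -12*925 + 285 = -11100 + 285 = -10815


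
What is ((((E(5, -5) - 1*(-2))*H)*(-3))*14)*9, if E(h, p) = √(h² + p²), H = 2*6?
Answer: -9072 - 22680*√2 ≈ -41146.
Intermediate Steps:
H = 12
((((E(5, -5) - 1*(-2))*H)*(-3))*14)*9 = ((((√(5² + (-5)²) - 1*(-2))*12)*(-3))*14)*9 = ((((√(25 + 25) + 2)*12)*(-3))*14)*9 = ((((√50 + 2)*12)*(-3))*14)*9 = ((((5*√2 + 2)*12)*(-3))*14)*9 = ((((2 + 5*√2)*12)*(-3))*14)*9 = (((24 + 60*√2)*(-3))*14)*9 = ((-72 - 180*√2)*14)*9 = (-1008 - 2520*√2)*9 = -9072 - 22680*√2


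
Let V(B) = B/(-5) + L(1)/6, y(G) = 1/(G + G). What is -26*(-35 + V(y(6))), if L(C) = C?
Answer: 9061/10 ≈ 906.10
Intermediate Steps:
y(G) = 1/(2*G)
V(B) = ⅙ - B/5 (V(B) = B/(-5) + 1/6 = B*(-⅕) + 1*(⅙) = -B/5 + ⅙ = ⅙ - B/5)
-26*(-35 + V(y(6))) = -26*(-35 + (⅙ - 1/(10*6))) = -26*(-35 + (⅙ - ⅕*1/12)) = -26*(-35 + (⅙ - 1/60)) = -26*(-35 + 3/20) = -26*(-697/20) = 9061/10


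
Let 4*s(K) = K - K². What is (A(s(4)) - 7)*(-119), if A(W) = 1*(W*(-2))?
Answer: 119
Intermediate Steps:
s(K) = -K²/4 + K/4 (s(K) = (K - K²)/4 = -K²/4 + K/4)
A(W) = -2*W (A(W) = 1*(-2*W) = -2*W)
(A(s(4)) - 7)*(-119) = (-4*(1 - 1*4)/2 - 7)*(-119) = (-4*(1 - 4)/2 - 7)*(-119) = (-4*(-3)/2 - 7)*(-119) = (-2*(-3) - 7)*(-119) = (6 - 7)*(-119) = -1*(-119) = 119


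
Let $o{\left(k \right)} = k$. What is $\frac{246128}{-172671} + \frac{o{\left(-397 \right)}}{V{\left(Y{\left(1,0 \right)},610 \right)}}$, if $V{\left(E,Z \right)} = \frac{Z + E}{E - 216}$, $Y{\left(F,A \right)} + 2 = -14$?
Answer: $\frac{2626248292}{17094429} \approx 153.63$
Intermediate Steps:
$Y{\left(F,A \right)} = -16$ ($Y{\left(F,A \right)} = -2 - 14 = -16$)
$V{\left(E,Z \right)} = \frac{E + Z}{-216 + E}$
$\frac{246128}{-172671} + \frac{o{\left(-397 \right)}}{V{\left(Y{\left(1,0 \right)},610 \right)}} = \frac{246128}{-172671} - \frac{397}{\frac{1}{-216 - 16} \left(-16 + 610\right)} = 246128 \left(- \frac{1}{172671}\right) - \frac{397}{\frac{1}{-232} \cdot 594} = - \frac{246128}{172671} - \frac{397}{\left(- \frac{1}{232}\right) 594} = - \frac{246128}{172671} - \frac{397}{- \frac{297}{116}} = - \frac{246128}{172671} - - \frac{46052}{297} = - \frac{246128}{172671} + \frac{46052}{297} = \frac{2626248292}{17094429}$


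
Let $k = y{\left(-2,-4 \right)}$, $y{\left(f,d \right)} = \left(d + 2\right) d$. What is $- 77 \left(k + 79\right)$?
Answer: $-6699$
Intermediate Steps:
$y{\left(f,d \right)} = d \left(2 + d\right)$ ($y{\left(f,d \right)} = \left(2 + d\right) d = d \left(2 + d\right)$)
$k = 8$ ($k = - 4 \left(2 - 4\right) = \left(-4\right) \left(-2\right) = 8$)
$- 77 \left(k + 79\right) = - 77 \left(8 + 79\right) = \left(-77\right) 87 = -6699$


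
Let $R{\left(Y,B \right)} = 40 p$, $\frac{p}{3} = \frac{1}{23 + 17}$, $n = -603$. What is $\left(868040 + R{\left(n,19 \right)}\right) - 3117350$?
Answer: $-2249307$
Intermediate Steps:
$p = \frac{3}{40}$ ($p = \frac{3}{23 + 17} = \frac{3}{40} \approx 0.075$)
$R{\left(Y,B \right)} = 3$ ($R{\left(Y,B \right)} = 40 \cdot \frac{3}{40} = 3$)
$\left(868040 + R{\left(n,19 \right)}\right) - 3117350 = \left(868040 + 3\right) - 3117350 = 868043 - 3117350 = -2249307$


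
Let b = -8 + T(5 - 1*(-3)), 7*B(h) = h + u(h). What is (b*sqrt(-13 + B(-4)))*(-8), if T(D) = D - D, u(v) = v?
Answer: 192*I*sqrt(77)/7 ≈ 240.68*I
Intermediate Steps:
B(h) = 2*h/7 (B(h) = (h + h)/7 = (2*h)/7 = 2*h/7)
T(D) = 0
b = -8 (b = -8 + 0 = -8)
(b*sqrt(-13 + B(-4)))*(-8) = -8*sqrt(-13 + (2/7)*(-4))*(-8) = -8*sqrt(-13 - 8/7)*(-8) = -24*I*sqrt(77)/7*(-8) = 192*I*sqrt(77)/7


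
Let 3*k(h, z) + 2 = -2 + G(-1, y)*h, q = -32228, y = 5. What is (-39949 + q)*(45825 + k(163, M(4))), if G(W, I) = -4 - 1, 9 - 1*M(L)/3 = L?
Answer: -3287806704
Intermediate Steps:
M(L) = 27 - 3*L
G(W, I) = -5
k(h, z) = -4/3 - 5*h/3 (k(h, z) = -2/3 + (-2 - 5*h)/3 = -2/3 + (-2/3 - 5*h/3) = -4/3 - 5*h/3)
(-39949 + q)*(45825 + k(163, M(4))) = (-39949 - 32228)*(45825 + (-4/3 - 5/3*163)) = -72177*(45825 + (-4/3 - 815/3)) = -72177*(45825 - 273) = -72177*45552 = -3287806704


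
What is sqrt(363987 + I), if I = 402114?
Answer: 191*sqrt(21) ≈ 875.27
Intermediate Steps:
sqrt(363987 + I) = sqrt(363987 + 402114) = sqrt(766101) = 191*sqrt(21)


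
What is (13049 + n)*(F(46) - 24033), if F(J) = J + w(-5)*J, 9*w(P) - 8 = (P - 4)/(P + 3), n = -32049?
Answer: 4090852000/9 ≈ 4.5454e+8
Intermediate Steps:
w(P) = 8/9 + (-4 + P)/(9*(3 + P)) (w(P) = 8/9 + ((P - 4)/(P + 3))/9 = 8/9 + ((-4 + P)/(3 + P))/9 = 8/9 + (-4 + P)/(9*(3 + P)))
F(J) = 43*J/18 (F(J) = J + ((20/9 - 5)/(3 - 5))*J = J + (-25/9/(-2))*J = J + (-½*(-25/9))*J = J + 25*J/18 = 43*J/18)
(13049 + n)*(F(46) - 24033) = (13049 - 32049)*((43/18)*46 - 24033) = -19000*(989/9 - 24033) = -19000*(-215308/9) = 4090852000/9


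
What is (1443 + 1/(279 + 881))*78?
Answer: 65281359/580 ≈ 1.1255e+5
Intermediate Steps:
(1443 + 1/(279 + 881))*78 = (1443 + 1/1160)*78 = (1673881/1160)*78 = 65281359/580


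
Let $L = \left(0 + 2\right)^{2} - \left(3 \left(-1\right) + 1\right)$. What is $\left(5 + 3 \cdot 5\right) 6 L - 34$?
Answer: $686$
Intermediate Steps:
$L = 6$ ($L = 2^{2} - \left(-3 + 1\right) = 4 - -2 = 4 + 2 = 6$)
$\left(5 + 3 \cdot 5\right) 6 L - 34 = \left(5 + 3 \cdot 5\right) 6 \cdot 6 - 34 = \left(5 + 15\right) 6 \cdot 6 - 34 = 20 \cdot 6 \cdot 6 - 34 = 120 \cdot 6 - 34 = 720 - 34 = 686$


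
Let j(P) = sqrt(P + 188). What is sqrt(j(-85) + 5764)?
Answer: sqrt(5764 + sqrt(103)) ≈ 75.988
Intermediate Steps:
j(P) = sqrt(188 + P)
sqrt(j(-85) + 5764) = sqrt(sqrt(188 - 85) + 5764) = sqrt(sqrt(103) + 5764) = sqrt(5764 + sqrt(103))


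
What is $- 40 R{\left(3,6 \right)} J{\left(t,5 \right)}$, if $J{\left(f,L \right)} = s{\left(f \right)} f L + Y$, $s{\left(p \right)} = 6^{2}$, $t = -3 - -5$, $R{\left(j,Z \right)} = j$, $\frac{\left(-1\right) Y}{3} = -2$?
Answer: $-43920$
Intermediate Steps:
$Y = 6$ ($Y = \left(-3\right) \left(-2\right) = 6$)
$t = 2$ ($t = -3 + 5 = 2$)
$s{\left(p \right)} = 36$
$J{\left(f,L \right)} = 6 + 36 L f$ ($J{\left(f,L \right)} = 36 f L + 6 = 36 L f + 6 = 6 + 36 L f$)
$- 40 R{\left(3,6 \right)} J{\left(t,5 \right)} = \left(-40\right) 3 \left(6 + 36 \cdot 5 \cdot 2\right) = - 120 \left(6 + 360\right) = \left(-120\right) 366 = -43920$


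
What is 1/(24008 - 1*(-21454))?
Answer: 1/45462 ≈ 2.1996e-5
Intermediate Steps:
1/(24008 - 1*(-21454)) = 1/(24008 + 21454) = 1/45462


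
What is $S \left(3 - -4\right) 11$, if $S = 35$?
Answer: $2695$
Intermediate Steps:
$S \left(3 - -4\right) 11 = 35 \left(3 - -4\right) 11 = 35 \left(3 + 4\right) 11 = 35 \cdot 7 \cdot 11 = 245 \cdot 11 = 2695$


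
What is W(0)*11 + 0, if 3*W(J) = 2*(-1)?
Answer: -22/3 ≈ -7.3333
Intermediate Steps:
W(J) = -⅔ (W(J) = (2*(-1))/3 = (⅓)*(-2) = -⅔)
W(0)*11 + 0 = -⅔*11 + 0 = -22/3 + 0 = -22/3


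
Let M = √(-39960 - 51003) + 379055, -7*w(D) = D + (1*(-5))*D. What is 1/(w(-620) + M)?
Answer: 2061815/780811308468 - 49*I*√1123/780811308468 ≈ 2.6406e-6 - 2.103e-9*I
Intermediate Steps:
w(D) = 4*D/7 (w(D) = -(D + (1*(-5))*D)/7 = -(D - 5*D)/7 = -(-4)*D/7 = 4*D/7)
M = 379055 + 9*I*√1123 (M = √(-90963) + 379055 = 9*I*√1123 + 379055 = 379055 + 9*I*√1123 ≈ 3.7906e+5 + 301.6*I)
1/(w(-620) + M) = 1/((4/7)*(-620) + (379055 + 9*I*√1123)) = 1/(-2480/7 + (379055 + 9*I*√1123)) = 1/(2650905/7 + 9*I*√1123)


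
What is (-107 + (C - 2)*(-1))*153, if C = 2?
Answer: -16371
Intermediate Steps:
(-107 + (C - 2)*(-1))*153 = (-107 + (2 - 2)*(-1))*153 = (-107 + 0*(-1))*153 = (-107 + 0)*153 = -107*153 = -16371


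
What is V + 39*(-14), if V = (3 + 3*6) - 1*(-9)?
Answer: -516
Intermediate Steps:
V = 30 (V = (3 + 18) + 9 = 21 + 9 = 30)
V + 39*(-14) = 30 + 39*(-14) = 30 - 546 = -516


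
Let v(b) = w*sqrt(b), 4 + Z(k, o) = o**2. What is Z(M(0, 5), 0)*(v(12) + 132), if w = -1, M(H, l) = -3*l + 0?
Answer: -528 + 8*sqrt(3) ≈ -514.14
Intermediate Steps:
M(H, l) = -3*l
Z(k, o) = -4 + o**2
v(b) = -sqrt(b)
Z(M(0, 5), 0)*(v(12) + 132) = (-4 + 0**2)*(-sqrt(12) + 132) = (-4 + 0)*(-2*sqrt(3) + 132) = -4*(-2*sqrt(3) + 132) = -4*(132 - 2*sqrt(3)) = -528 + 8*sqrt(3)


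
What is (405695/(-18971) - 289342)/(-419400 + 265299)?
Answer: 5489512777/2923450071 ≈ 1.8778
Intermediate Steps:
(405695/(-18971) - 289342)/(-419400 + 265299) = (405695*(-1/18971) - 289342)/(-154101) = (-405695/18971 - 289342)*(-1/154101) = -5489512777/18971*(-1/154101) = 5489512777/2923450071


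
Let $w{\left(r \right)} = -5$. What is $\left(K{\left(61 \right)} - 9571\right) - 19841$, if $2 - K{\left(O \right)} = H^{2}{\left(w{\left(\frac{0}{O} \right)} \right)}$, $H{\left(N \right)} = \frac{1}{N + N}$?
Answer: $- \frac{2941001}{100} \approx -29410.0$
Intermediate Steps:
$H{\left(N \right)} = \frac{1}{2 N}$
$K{\left(O \right)} = \frac{199}{100}$ ($K{\left(O \right)} = 2 - \left(\frac{1}{2 \left(-5\right)}\right)^{2} = 2 - \left(\frac{1}{2} \left(- \frac{1}{5}\right)\right)^{2} = 2 - \left(- \frac{1}{10}\right)^{2} = 2 - \frac{1}{100} = \frac{199}{100}$)
$\left(K{\left(61 \right)} - 9571\right) - 19841 = \left(\frac{199}{100} - 9571\right) - 19841 = - \frac{956901}{100} - 19841 = - \frac{2941001}{100}$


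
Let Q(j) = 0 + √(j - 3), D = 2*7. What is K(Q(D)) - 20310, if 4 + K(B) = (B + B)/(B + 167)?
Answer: -283156857/13939 + 167*√11/13939 ≈ -20314.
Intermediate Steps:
D = 14
Q(j) = √(-3 + j) (Q(j) = 0 + √(-3 + j) = √(-3 + j))
K(B) = -4 + 2*B/(167 + B) (K(B) = -4 + (B + B)/(B + 167) = -4 + (2*B)/(167 + B) = -4 + 2*B/(167 + B))
K(Q(D)) - 20310 = 2*(-334 - √(-3 + 14))/(167 + √(-3 + 14)) - 20310 = 2*(-334 - √11)/(167 + √11) - 20310 = -20310 + 2*(-334 - √11)/(167 + √11)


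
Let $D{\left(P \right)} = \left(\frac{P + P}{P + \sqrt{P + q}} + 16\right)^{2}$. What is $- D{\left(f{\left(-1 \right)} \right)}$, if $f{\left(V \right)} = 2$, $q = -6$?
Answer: $-288 + 34 i \approx -288.0 + 34.0 i$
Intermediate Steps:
$D{\left(P \right)} = \left(16 + \frac{2 P}{P + \sqrt{-6 + P}}\right)^{2}$ ($D{\left(P \right)} = \left(\frac{P + P}{P + \sqrt{P - 6}} + 16\right)^{2} = \left(\frac{2 P}{P + \sqrt{-6 + P}} + 16\right)^{2} = \left(16 + \frac{2 P}{P + \sqrt{-6 + P}}\right)^{2}$)
$- D{\left(f{\left(-1 \right)} \right)} = - \frac{4 \left(8 \sqrt{-6 + 2} + 9 \cdot 2\right)^{2}}{\left(2 + \sqrt{-6 + 2}\right)^{2}} = - \frac{4 \left(8 \sqrt{-4} + 18\right)^{2}}{\left(2 + \sqrt{-4}\right)^{2}} = - \frac{4 \left(8 \cdot 2 i + 18\right)^{2}}{\left(2 + 2 i\right)^{2}} = - \frac{4 \left(16 i + 18\right)^{2}}{\left(2 + 2 i\right)^{2}} = - \frac{4 \left(18 + 16 i\right)^{2}}{\left(2 + 2 i\right)^{2}}$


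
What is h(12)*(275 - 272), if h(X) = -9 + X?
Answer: 9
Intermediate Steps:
h(12)*(275 - 272) = (-9 + 12)*(275 - 272) = 3*3 = 9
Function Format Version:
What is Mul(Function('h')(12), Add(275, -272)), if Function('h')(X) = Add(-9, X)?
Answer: 9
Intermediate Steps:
Mul(Function('h')(12), Add(275, -272)) = Mul(Add(-9, 12), Add(275, -272)) = Mul(3, 3) = 9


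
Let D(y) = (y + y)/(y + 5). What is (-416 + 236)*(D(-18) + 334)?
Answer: -788040/13 ≈ -60618.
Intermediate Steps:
D(y) = 2*y/(5 + y) (D(y) = (2*y)/(5 + y) = 2*y/(5 + y))
(-416 + 236)*(D(-18) + 334) = (-416 + 236)*(2*(-18)/(5 - 18) + 334) = -180*(2*(-18)/(-13) + 334) = -180*(2*(-18)*(-1/13) + 334) = -180*(36/13 + 334) = -180*4378/13 = -788040/13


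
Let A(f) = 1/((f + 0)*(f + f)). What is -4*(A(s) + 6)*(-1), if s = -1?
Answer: 26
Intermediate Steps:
A(f) = 1/(2*f**2) (A(f) = 1/(f*(2*f)) = 1/(2*f**2))
-4*(A(s) + 6)*(-1) = -4*((1/2)/(-1)**2 + 6)*(-1) = -4*((1/2)*1 + 6)*(-1) = -4*(1/2 + 6)*(-1) = -4*13/2*(-1) = -26*(-1) = 26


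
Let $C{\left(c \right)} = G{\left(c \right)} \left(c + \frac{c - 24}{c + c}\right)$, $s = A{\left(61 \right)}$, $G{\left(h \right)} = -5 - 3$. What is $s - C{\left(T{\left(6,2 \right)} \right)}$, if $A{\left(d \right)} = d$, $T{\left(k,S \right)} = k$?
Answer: $97$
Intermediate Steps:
$G{\left(h \right)} = -8$
$s = 61$
$C{\left(c \right)} = - 8 c - \frac{4 \left(-24 + c\right)}{c}$ ($C{\left(c \right)} = - 8 \left(c + \frac{c - 24}{c + c}\right) = - 8 \left(c + \frac{-24 + c}{2 c}\right) = - 8 c - \frac{4 \left(-24 + c\right)}{c}$)
$s - C{\left(T{\left(6,2 \right)} \right)} = 61 - \left(-4 - 48 + \frac{96}{6}\right) = 61 - \left(-4 - 48 + 96 \cdot \frac{1}{6}\right) = 61 - \left(-4 - 48 + 16\right) = 61 - -36 = 61 + 36 = 97$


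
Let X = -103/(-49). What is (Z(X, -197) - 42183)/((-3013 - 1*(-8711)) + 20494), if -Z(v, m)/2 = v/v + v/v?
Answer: -42187/26192 ≈ -1.6107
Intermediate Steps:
X = 103/49 (X = -103*(-1/49) = 103/49 ≈ 2.1020)
Z(v, m) = -4 (Z(v, m) = -2*(v/v + v/v) = -2*(1 + 1) = -2*2 = -4)
(Z(X, -197) - 42183)/((-3013 - 1*(-8711)) + 20494) = (-4 - 42183)/((-3013 - 1*(-8711)) + 20494) = -42187/((-3013 + 8711) + 20494) = -42187/(5698 + 20494) = -42187/26192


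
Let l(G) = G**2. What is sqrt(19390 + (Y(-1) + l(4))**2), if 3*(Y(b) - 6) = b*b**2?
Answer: sqrt(178735)/3 ≈ 140.92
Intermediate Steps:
Y(b) = 6 + b**3/3 (Y(b) = 6 + (b*b**2)/3 = 6 + b**3/3)
sqrt(19390 + (Y(-1) + l(4))**2) = sqrt(19390 + ((6 + (1/3)*(-1)**3) + 4**2)**2) = sqrt(19390 + ((6 + (1/3)*(-1)) + 16)**2) = sqrt(19390 + ((6 - 1/3) + 16)**2) = sqrt(19390 + (17/3 + 16)**2) = sqrt(19390 + (65/3)**2) = sqrt(19390 + 4225/9) = sqrt(178735/9) = sqrt(178735)/3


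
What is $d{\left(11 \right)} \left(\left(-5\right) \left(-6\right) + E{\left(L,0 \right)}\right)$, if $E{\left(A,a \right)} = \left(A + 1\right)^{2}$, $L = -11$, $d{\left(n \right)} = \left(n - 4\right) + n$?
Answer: $2340$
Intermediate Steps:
$d{\left(n \right)} = -4 + 2 n$ ($d{\left(n \right)} = \left(-4 + n\right) + n = -4 + 2 n$)
$E{\left(A,a \right)} = \left(1 + A\right)^{2}$
$d{\left(11 \right)} \left(\left(-5\right) \left(-6\right) + E{\left(L,0 \right)}\right) = \left(-4 + 2 \cdot 11\right) \left(\left(-5\right) \left(-6\right) + \left(1 - 11\right)^{2}\right) = \left(-4 + 22\right) \left(30 + \left(-10\right)^{2}\right) = 18 \left(30 + 100\right) = 18 \cdot 130 = 2340$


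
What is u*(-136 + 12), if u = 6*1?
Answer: -744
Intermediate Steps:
u = 6
u*(-136 + 12) = 6*(-136 + 12) = 6*(-124) = -744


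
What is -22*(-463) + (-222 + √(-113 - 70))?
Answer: 9964 + I*√183 ≈ 9964.0 + 13.528*I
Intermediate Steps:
-22*(-463) + (-222 + √(-113 - 70)) = 10186 + (-222 + √(-183)) = 10186 + (-222 + I*√183) = 9964 + I*√183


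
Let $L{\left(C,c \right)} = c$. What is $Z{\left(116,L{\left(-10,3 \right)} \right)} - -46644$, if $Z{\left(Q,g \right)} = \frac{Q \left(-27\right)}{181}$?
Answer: $\frac{8439432}{181} \approx 46627.0$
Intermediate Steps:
$Z{\left(Q,g \right)} = - \frac{27 Q}{181}$ ($Z{\left(Q,g \right)} = - 27 Q \frac{1}{181} = - \frac{27 Q}{181}$)
$Z{\left(116,L{\left(-10,3 \right)} \right)} - -46644 = \left(- \frac{27}{181}\right) 116 - -46644 = - \frac{3132}{181} + 46644 = \frac{8439432}{181}$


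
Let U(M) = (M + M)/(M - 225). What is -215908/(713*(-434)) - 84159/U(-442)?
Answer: -1240717340411/19539052 ≈ -63499.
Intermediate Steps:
U(M) = 2*M/(-225 + M) (U(M) = (2*M)/(-225 + M) = 2*M/(-225 + M))
-215908/(713*(-434)) - 84159/U(-442) = -215908/(713*(-434)) - 84159/(2*(-442)/(-225 - 442)) = -215908/(-309442) - 84159/(2*(-442)/(-667)) = -215908*(-1/309442) - 84159/(2*(-442)*(-1/667)) = 15422/22103 - 84159/884/667 = 15422/22103 - 84159*667/884 = 15422/22103 - 56134053/884 = -1240717340411/19539052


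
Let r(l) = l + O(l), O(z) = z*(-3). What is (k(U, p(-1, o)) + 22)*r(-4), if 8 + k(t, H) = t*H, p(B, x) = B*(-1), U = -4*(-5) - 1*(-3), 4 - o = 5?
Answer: 296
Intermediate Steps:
o = -1 (o = 4 - 1*5 = 4 - 5 = -1)
O(z) = -3*z
U = 23 (U = 20 + 3 = 23)
p(B, x) = -B
r(l) = -2*l (r(l) = l - 3*l = -2*l)
k(t, H) = -8 + H*t (k(t, H) = -8 + t*H = -8 + H*t)
(k(U, p(-1, o)) + 22)*r(-4) = ((-8 - 1*(-1)*23) + 22)*(-2*(-4)) = ((-8 + 1*23) + 22)*8 = ((-8 + 23) + 22)*8 = (15 + 22)*8 = 37*8 = 296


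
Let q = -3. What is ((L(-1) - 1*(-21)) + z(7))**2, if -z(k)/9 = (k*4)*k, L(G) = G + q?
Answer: 3052009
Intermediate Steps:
L(G) = -3 + G (L(G) = G - 3 = -3 + G)
z(k) = -36*k**2 (z(k) = -9*k*4*k = -9*4*k*k = -36*k**2)
((L(-1) - 1*(-21)) + z(7))**2 = (((-3 - 1) - 1*(-21)) - 36*7**2)**2 = ((-4 + 21) - 36*49)**2 = (17 - 1764)**2 = (-1747)**2 = 3052009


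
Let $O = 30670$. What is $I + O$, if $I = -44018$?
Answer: $-13348$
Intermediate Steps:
$I + O = -44018 + 30670 = -13348$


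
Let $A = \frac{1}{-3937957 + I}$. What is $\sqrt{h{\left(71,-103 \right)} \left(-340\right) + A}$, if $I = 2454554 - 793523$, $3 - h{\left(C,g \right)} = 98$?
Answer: $\frac{11 \sqrt{1383932743006594}}{2276926} \approx 179.72$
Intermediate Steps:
$h{\left(C,g \right)} = -95$ ($h{\left(C,g \right)} = 3 - 98 = -95$)
$I = 1661031$ ($I = 2454554 - 793523 = 1661031$)
$A = - \frac{1}{2276926}$ ($A = \frac{1}{-3937957 + 1661031} = \frac{1}{-2276926} = - \frac{1}{2276926} \approx -4.3919 \cdot 10^{-7}$)
$\sqrt{h{\left(71,-103 \right)} \left(-340\right) + A} = \sqrt{\left(-95\right) \left(-340\right) - \frac{1}{2276926}} = \sqrt{32300 - \frac{1}{2276926}} = \sqrt{\frac{73544709799}{2276926}} = \frac{11 \sqrt{1383932743006594}}{2276926}$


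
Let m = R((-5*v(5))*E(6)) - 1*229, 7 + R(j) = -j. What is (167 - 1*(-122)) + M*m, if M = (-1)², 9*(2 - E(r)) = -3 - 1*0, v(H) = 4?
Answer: 299/3 ≈ 99.667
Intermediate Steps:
E(r) = 7/3 (E(r) = 2 - (-3 - 1*0)/9 = 2 - (-3 + 0)/9 = 2 - ⅑*(-3) = 2 + ⅓ = 7/3)
R(j) = -7 - j
M = 1
m = -568/3 (m = (-7 - (-5*4)*7/3) - 1*229 = (-7 - (-20)*7/3) - 229 = (-7 - 1*(-140/3)) - 229 = (-7 + 140/3) - 229 = 119/3 - 229 = -568/3 ≈ -189.33)
(167 - 1*(-122)) + M*m = (167 - 1*(-122)) + 1*(-568/3) = (167 + 122) - 568/3 = 289 - 568/3 = 299/3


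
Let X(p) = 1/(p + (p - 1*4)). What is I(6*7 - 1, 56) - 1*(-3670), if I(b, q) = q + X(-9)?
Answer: 81971/22 ≈ 3726.0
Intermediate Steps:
X(p) = 1/(-4 + 2*p) (X(p) = 1/(p + (p - 4)) = 1/(p + (-4 + p)) = 1/(-4 + 2*p))
I(b, q) = -1/22 + q (I(b, q) = q + 1/(2*(-2 - 9)) = q + (½)/(-11) = q + (½)*(-1/11) = q - 1/22 = -1/22 + q)
I(6*7 - 1, 56) - 1*(-3670) = (-1/22 + 56) - 1*(-3670) = 1231/22 + 3670 = 81971/22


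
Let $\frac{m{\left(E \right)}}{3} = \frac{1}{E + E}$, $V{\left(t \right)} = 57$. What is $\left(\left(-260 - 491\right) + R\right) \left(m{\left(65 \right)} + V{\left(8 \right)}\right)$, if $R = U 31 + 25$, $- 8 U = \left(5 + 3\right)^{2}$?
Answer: $- \frac{3610131}{65} \approx -55541.0$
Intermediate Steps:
$U = -8$ ($U = - \frac{\left(5 + 3\right)^{2}}{8} = - \frac{8^{2}}{8} = \left(- \frac{1}{8}\right) 64 = -8$)
$R = -223$ ($R = \left(-8\right) 31 + 25 = -248 + 25 = -223$)
$m{\left(E \right)} = \frac{3}{2 E}$ ($m{\left(E \right)} = \frac{3}{E + E} = \frac{3}{2 E}$)
$\left(\left(-260 - 491\right) + R\right) \left(m{\left(65 \right)} + V{\left(8 \right)}\right) = \left(\left(-260 - 491\right) - 223\right) \left(\frac{3}{2 \cdot 65} + 57\right) = \left(-751 - 223\right) \left(\frac{3}{2} \cdot \frac{1}{65} + 57\right) = - 974 \left(\frac{3}{130} + 57\right) = \left(-974\right) \frac{7413}{130} = - \frac{3610131}{65}$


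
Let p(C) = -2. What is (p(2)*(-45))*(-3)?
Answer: -270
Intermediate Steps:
(p(2)*(-45))*(-3) = -2*(-45)*(-3) = 90*(-3) = -270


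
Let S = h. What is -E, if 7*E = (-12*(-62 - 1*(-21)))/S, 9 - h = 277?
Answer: 123/469 ≈ 0.26226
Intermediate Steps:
h = -268 (h = 9 - 1*277 = 9 - 277 = -268)
S = -268
E = -123/469 (E = (-12*(-62 - 1*(-21))/(-268))/7 = (-12*(-62 + 21)*(-1/268))/7 = (-12*(-41)*(-1/268))/7 = (492*(-1/268))/7 = (⅐)*(-123/67) = -123/469 ≈ -0.26226)
-E = -1*(-123/469) = 123/469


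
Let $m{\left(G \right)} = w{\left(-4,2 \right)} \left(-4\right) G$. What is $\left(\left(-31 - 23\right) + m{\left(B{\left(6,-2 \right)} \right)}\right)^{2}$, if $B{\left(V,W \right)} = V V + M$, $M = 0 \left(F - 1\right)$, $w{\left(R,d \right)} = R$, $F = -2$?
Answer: $272484$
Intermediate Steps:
$M = 0$ ($M = 0 \left(-2 - 1\right) = 0 \left(-3\right) = 0$)
$B{\left(V,W \right)} = V^{2}$ ($B{\left(V,W \right)} = V V + 0 = V^{2} + 0 = V^{2}$)
$m{\left(G \right)} = 16 G$ ($m{\left(G \right)} = \left(-4\right) \left(-4\right) G = 16 G$)
$\left(\left(-31 - 23\right) + m{\left(B{\left(6,-2 \right)} \right)}\right)^{2} = \left(\left(-31 - 23\right) + 16 \cdot 6^{2}\right)^{2} = \left(-54 + 16 \cdot 36\right)^{2} = \left(-54 + 576\right)^{2} = 522^{2} = 272484$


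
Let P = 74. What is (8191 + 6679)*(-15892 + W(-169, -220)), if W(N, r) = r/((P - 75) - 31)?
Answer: -944847235/4 ≈ -2.3621e+8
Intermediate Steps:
W(N, r) = -r/32 (W(N, r) = r/((74 - 75) - 31) = r/(-1 - 31) = r/(-32) = r*(-1/32) = -r/32)
(8191 + 6679)*(-15892 + W(-169, -220)) = (8191 + 6679)*(-15892 - 1/32*(-220)) = 14870*(-15892 + 55/8) = 14870*(-127081/8) = -944847235/4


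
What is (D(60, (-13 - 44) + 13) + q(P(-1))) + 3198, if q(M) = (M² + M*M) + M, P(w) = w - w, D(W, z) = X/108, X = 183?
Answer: 115189/36 ≈ 3199.7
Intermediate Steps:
D(W, z) = 61/36 (D(W, z) = 183/108 = 183*(1/108) = 61/36)
P(w) = 0
q(M) = M + 2*M² (q(M) = (M² + M²) + M = 2*M² + M = M + 2*M²)
(D(60, (-13 - 44) + 13) + q(P(-1))) + 3198 = (61/36 + 0*(1 + 2*0)) + 3198 = (61/36 + 0*(1 + 0)) + 3198 = (61/36 + 0*1) + 3198 = (61/36 + 0) + 3198 = 61/36 + 3198 = 115189/36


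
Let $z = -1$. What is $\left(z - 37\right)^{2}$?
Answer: $1444$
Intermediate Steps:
$\left(z - 37\right)^{2} = \left(-1 - 37\right)^{2} = \left(-38\right)^{2} = 1444$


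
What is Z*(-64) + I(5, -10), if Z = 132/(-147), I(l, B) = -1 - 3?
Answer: 2620/49 ≈ 53.469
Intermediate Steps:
I(l, B) = -4
Z = -44/49 (Z = 132*(-1/147) = -44/49 ≈ -0.89796)
Z*(-64) + I(5, -10) = -44/49*(-64) - 4 = 2816/49 - 4 = 2620/49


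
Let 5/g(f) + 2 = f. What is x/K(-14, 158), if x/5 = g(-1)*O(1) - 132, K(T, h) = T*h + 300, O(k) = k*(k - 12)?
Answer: 1705/5736 ≈ 0.29725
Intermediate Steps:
O(k) = k*(-12 + k)
g(f) = 5/(-2 + f)
K(T, h) = 300 + T*h
x = -1705/3 (x = 5*((5/(-2 - 1))*(1*(-12 + 1)) - 132) = 5*((5/(-3))*(1*(-11)) - 132) = 5*((5*(-⅓))*(-11) - 132) = 5*(-5/3*(-11) - 132) = 5*(55/3 - 132) = 5*(-341/3) = -1705/3 ≈ -568.33)
x/K(-14, 158) = -1705/(3*(300 - 14*158)) = -1705/(3*(300 - 2212)) = -1705/3/(-1912) = -1705/3*(-1/1912) = 1705/5736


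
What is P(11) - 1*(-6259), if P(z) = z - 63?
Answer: 6207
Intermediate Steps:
P(z) = -63 + z
P(11) - 1*(-6259) = (-63 + 11) - 1*(-6259) = -52 + 6259 = 6207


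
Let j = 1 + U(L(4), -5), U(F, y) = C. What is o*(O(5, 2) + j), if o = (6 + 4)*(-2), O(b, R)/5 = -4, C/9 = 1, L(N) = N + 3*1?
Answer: 200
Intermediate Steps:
L(N) = 3 + N (L(N) = N + 3 = 3 + N)
C = 9 (C = 9*1 = 9)
O(b, R) = -20 (O(b, R) = 5*(-4) = -20)
U(F, y) = 9
o = -20 (o = 10*(-2) = -20)
j = 10 (j = 1 + 9 = 10)
o*(O(5, 2) + j) = -20*(-20 + 10) = -20*(-10) = 200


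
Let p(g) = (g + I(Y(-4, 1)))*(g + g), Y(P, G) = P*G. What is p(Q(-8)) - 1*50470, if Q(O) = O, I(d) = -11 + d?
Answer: -50102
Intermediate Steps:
Y(P, G) = G*P
p(g) = 2*g*(-15 + g) (p(g) = (g + (-11 + 1*(-4)))*(g + g) = (g + (-11 - 4))*(2*g) = (g - 15)*(2*g) = (-15 + g)*(2*g) = 2*g*(-15 + g))
p(Q(-8)) - 1*50470 = 2*(-8)*(-15 - 8) - 1*50470 = 2*(-8)*(-23) - 50470 = 368 - 50470 = -50102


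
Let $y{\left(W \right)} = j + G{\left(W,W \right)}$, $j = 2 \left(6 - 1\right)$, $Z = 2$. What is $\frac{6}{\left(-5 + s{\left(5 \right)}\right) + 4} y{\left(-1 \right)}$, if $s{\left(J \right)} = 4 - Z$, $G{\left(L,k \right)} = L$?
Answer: $54$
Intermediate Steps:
$j = 10$ ($j = 2 \cdot 5 = 10$)
$s{\left(J \right)} = 2$ ($s{\left(J \right)} = 4 - 2 = 2$)
$y{\left(W \right)} = 10 + W$
$\frac{6}{\left(-5 + s{\left(5 \right)}\right) + 4} y{\left(-1 \right)} = \frac{6}{\left(-5 + 2\right) + 4} \left(10 - 1\right) = \frac{6}{-3 + 4} \cdot 9 = \frac{6}{1} \cdot 9 = 6 \cdot 1 \cdot 9 = 6 \cdot 9 = 54$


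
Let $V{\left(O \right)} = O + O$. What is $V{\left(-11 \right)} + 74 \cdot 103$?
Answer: $7600$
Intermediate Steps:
$V{\left(O \right)} = 2 O$
$V{\left(-11 \right)} + 74 \cdot 103 = 2 \left(-11\right) + 74 \cdot 103 = -22 + 7622 = 7600$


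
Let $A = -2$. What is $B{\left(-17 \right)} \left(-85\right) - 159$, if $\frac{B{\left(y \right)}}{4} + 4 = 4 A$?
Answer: $3921$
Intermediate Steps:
$B{\left(y \right)} = -48$ ($B{\left(y \right)} = -16 + 4 \cdot 4 \left(-2\right) = -16 + 4 \left(-8\right) = -16 - 32 = -48$)
$B{\left(-17 \right)} \left(-85\right) - 159 = \left(-48\right) \left(-85\right) - 159 = 4080 - 159 = 3921$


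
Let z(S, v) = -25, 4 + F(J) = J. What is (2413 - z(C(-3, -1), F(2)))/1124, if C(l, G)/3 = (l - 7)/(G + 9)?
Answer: 1219/562 ≈ 2.1690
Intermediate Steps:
C(l, G) = 3*(-7 + l)/(9 + G) (C(l, G) = 3*((l - 7)/(G + 9)) = 3*((-7 + l)/(9 + G)) = 3*(-7 + l)/(9 + G))
F(J) = -4 + J
(2413 - z(C(-3, -1), F(2)))/1124 = (2413 - 1*(-25))/1124 = (2413 + 25)*(1/1124) = 2438*(1/1124) = 1219/562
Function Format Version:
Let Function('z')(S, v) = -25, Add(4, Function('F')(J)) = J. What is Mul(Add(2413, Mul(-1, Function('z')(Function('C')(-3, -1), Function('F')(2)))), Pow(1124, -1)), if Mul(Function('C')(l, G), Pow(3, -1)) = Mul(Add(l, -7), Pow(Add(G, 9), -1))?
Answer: Rational(1219, 562) ≈ 2.1690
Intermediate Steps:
Function('C')(l, G) = Mul(3, Pow(Add(9, G), -1), Add(-7, l)) (Function('C')(l, G) = Mul(3, Mul(Add(l, -7), Pow(Add(G, 9), -1))) = Mul(3, Mul(Add(-7, l), Pow(Add(9, G), -1))) = Mul(3, Mul(Pow(Add(9, G), -1), Add(-7, l))) = Mul(3, Pow(Add(9, G), -1), Add(-7, l)))
Function('F')(J) = Add(-4, J)
Mul(Add(2413, Mul(-1, Function('z')(Function('C')(-3, -1), Function('F')(2)))), Pow(1124, -1)) = Mul(Add(2413, Mul(-1, -25)), Pow(1124, -1)) = Mul(Add(2413, 25), Rational(1, 1124)) = Mul(2438, Rational(1, 1124)) = Rational(1219, 562)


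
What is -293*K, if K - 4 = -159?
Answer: 45415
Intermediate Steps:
K = -155 (K = 4 - 159 = -155)
-293*K = -293*(-155) = 45415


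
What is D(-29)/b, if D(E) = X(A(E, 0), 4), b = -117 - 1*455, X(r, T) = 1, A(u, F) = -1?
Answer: -1/572 ≈ -0.0017483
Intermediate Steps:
b = -572 (b = -117 - 455 = -572)
D(E) = 1
D(-29)/b = 1/(-572) = 1*(-1/572) = -1/572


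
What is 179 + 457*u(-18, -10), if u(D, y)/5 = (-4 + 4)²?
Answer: 179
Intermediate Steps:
u(D, y) = 0 (u(D, y) = 5*(-4 + 4)² = 5*0² = 5*0 = 0)
179 + 457*u(-18, -10) = 179 + 457*0 = 179 + 0 = 179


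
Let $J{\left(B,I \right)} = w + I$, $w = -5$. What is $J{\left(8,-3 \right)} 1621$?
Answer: $-12968$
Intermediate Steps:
$J{\left(B,I \right)} = -5 + I$
$J{\left(8,-3 \right)} 1621 = \left(-5 - 3\right) 1621 = \left(-8\right) 1621 = -12968$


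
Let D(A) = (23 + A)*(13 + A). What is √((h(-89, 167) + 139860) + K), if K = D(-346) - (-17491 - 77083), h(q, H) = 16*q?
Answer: 3*√37841 ≈ 583.58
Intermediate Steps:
D(A) = (13 + A)*(23 + A)
K = 202133 (K = (299 + (-346)² + 36*(-346)) - (-17491 - 77083) = (299 + 119716 - 12456) - 1*(-94574) = 107559 + 94574 = 202133)
√((h(-89, 167) + 139860) + K) = √((16*(-89) + 139860) + 202133) = √((-1424 + 139860) + 202133) = √(138436 + 202133) = √340569 = 3*√37841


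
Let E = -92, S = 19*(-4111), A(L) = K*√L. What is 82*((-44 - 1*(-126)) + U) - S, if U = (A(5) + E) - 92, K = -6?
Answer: 69745 - 492*√5 ≈ 68645.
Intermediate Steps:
A(L) = -6*√L
S = -78109
U = -184 - 6*√5 (U = (-6*√5 - 92) - 92 = (-92 - 6*√5) - 92 = -184 - 6*√5 ≈ -197.42)
82*((-44 - 1*(-126)) + U) - S = 82*((-44 - 1*(-126)) + (-184 - 6*√5)) - 1*(-78109) = 82*((-44 + 126) + (-184 - 6*√5)) + 78109 = 82*(82 + (-184 - 6*√5)) + 78109 = 82*(-102 - 6*√5) + 78109 = (-8364 - 492*√5) + 78109 = 69745 - 492*√5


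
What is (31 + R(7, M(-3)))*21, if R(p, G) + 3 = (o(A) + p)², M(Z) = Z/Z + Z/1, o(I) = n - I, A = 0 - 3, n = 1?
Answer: 3129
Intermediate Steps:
A = -3
o(I) = 1 - I
M(Z) = 1 + Z (M(Z) = 1 + Z*1 = 1 + Z)
R(p, G) = -3 + (4 + p)² (R(p, G) = -3 + ((1 - 1*(-3)) + p)² = -3 + ((1 + 3) + p)² = -3 + (4 + p)²)
(31 + R(7, M(-3)))*21 = (31 + (-3 + (4 + 7)²))*21 = (31 + (-3 + 11²))*21 = (31 + (-3 + 121))*21 = (31 + 118)*21 = 149*21 = 3129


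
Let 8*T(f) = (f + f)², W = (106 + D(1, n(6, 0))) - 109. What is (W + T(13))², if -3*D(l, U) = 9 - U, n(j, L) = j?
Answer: 25921/4 ≈ 6480.3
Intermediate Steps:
D(l, U) = -3 + U/3 (D(l, U) = -(9 - U)/3 = -3 + U/3)
W = -4 (W = (106 + (-3 + (⅓)*6)) - 109 = (106 + (-3 + 2)) - 109 = (106 - 1) - 109 = 105 - 109 = -4)
T(f) = f²/2 (T(f) = (f + f)²/8 = (2*f)²/8 = (4*f²)/8 = f²/2)
(W + T(13))² = (-4 + (½)*13²)² = (-4 + (½)*169)² = (-4 + 169/2)² = (161/2)² = 25921/4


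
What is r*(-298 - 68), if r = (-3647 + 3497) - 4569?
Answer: 1727154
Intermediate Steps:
r = -4719 (r = -150 - 4569 = -4719)
r*(-298 - 68) = -4719*(-298 - 68) = -4719*(-366) = 1727154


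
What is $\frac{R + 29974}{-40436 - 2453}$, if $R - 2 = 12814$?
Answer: $- \frac{3890}{3899} \approx -0.99769$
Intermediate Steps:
$R = 12816$ ($R = 2 + 12814 = 12816$)
$\frac{R + 29974}{-40436 - 2453} = \frac{12816 + 29974}{-40436 - 2453} = \frac{42790}{-42889} = 42790 \left(- \frac{1}{42889}\right) = - \frac{3890}{3899}$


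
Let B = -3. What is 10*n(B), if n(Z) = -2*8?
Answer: -160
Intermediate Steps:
n(Z) = -16
10*n(B) = 10*(-16) = -160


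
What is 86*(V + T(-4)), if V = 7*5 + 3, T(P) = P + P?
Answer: 2580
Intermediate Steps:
T(P) = 2*P
V = 38 (V = 35 + 3 = 38)
86*(V + T(-4)) = 86*(38 + 2*(-4)) = 86*(38 - 8) = 86*30 = 2580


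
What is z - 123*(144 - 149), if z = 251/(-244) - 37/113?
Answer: 16919389/27572 ≈ 613.64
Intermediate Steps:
z = -37391/27572 (z = 251*(-1/244) - 37*1/113 = -251/244 - 37/113 = -37391/27572 ≈ -1.3561)
z - 123*(144 - 149) = -37391/27572 - 123*(144 - 149) = -37391/27572 - 123*(-5) = -37391/27572 + 615 = 16919389/27572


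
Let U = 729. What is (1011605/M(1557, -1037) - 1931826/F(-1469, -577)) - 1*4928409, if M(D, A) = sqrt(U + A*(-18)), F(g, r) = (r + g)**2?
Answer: -3438482283545/697686 + 202321*sqrt(2155)/1293 ≈ -4.9211e+6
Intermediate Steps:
F(g, r) = (g + r)**2
M(D, A) = sqrt(729 - 18*A) (M(D, A) = sqrt(729 + A*(-18)) = sqrt(729 - 18*A))
(1011605/M(1557, -1037) - 1931826/F(-1469, -577)) - 1*4928409 = (1011605/((3*sqrt(81 - 2*(-1037)))) - 1931826/(-1469 - 577)**2) - 1*4928409 = (1011605/((3*sqrt(81 + 2074))) - 1931826/((-2046)**2)) - 4928409 = (1011605/((3*sqrt(2155))) - 1931826/4186116) - 4928409 = (1011605*(sqrt(2155)/6465) - 1931826*1/4186116) - 4928409 = (202321*sqrt(2155)/1293 - 321971/697686) - 4928409 = (-321971/697686 + 202321*sqrt(2155)/1293) - 4928409 = -3438482283545/697686 + 202321*sqrt(2155)/1293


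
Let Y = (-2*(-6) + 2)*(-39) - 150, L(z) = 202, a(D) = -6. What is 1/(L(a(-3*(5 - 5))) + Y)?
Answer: -1/494 ≈ -0.0020243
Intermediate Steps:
Y = -696 (Y = (12 + 2)*(-39) - 150 = 14*(-39) - 150 = -546 - 150 = -696)
1/(L(a(-3*(5 - 5))) + Y) = 1/(202 - 696) = 1/(-494) = -1/494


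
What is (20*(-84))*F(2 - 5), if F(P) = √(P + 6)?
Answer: -1680*√3 ≈ -2909.8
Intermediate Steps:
F(P) = √(6 + P)
(20*(-84))*F(2 - 5) = (20*(-84))*√(6 + (2 - 5)) = -1680*√(6 - 3) = -1680*√3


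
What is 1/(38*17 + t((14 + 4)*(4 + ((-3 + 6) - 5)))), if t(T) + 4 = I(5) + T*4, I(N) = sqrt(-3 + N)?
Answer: 393/308897 - sqrt(2)/617794 ≈ 0.0012700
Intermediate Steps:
t(T) = -4 + sqrt(2) + 4*T (t(T) = -4 + (sqrt(-3 + 5) + T*4) = -4 + (sqrt(2) + 4*T) = -4 + sqrt(2) + 4*T)
1/(38*17 + t((14 + 4)*(4 + ((-3 + 6) - 5)))) = 1/(38*17 + (-4 + sqrt(2) + 4*((14 + 4)*(4 + ((-3 + 6) - 5))))) = 1/(646 + (-4 + sqrt(2) + 4*(18*(4 + (3 - 5))))) = 1/(646 + (-4 + sqrt(2) + 4*(18*(4 - 2)))) = 1/(646 + (-4 + sqrt(2) + 4*(18*2))) = 1/(646 + (-4 + sqrt(2) + 4*36)) = 1/(646 + (-4 + sqrt(2) + 144)) = 1/(646 + (140 + sqrt(2))) = 1/(786 + sqrt(2))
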